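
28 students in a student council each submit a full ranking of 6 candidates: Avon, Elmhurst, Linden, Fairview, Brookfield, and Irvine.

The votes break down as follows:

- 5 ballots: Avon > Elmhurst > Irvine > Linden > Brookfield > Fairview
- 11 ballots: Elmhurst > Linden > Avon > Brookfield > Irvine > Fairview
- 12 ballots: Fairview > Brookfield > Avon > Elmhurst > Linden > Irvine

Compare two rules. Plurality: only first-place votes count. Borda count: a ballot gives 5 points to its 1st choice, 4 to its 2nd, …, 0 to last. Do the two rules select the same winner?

No

Plurality first-place counts: Avon 5, Elmhurst 11, Linden 0, Fairview 12, Brookfield 0, Irvine 0 → Fairview.
Borda totals: Avon 94, Elmhurst 99, Linden 66, Fairview 60, Brookfield 75, Irvine 26 → Elmhurst.
The two rules disagree: plurality picks Fairview, Borda picks Elmhurst.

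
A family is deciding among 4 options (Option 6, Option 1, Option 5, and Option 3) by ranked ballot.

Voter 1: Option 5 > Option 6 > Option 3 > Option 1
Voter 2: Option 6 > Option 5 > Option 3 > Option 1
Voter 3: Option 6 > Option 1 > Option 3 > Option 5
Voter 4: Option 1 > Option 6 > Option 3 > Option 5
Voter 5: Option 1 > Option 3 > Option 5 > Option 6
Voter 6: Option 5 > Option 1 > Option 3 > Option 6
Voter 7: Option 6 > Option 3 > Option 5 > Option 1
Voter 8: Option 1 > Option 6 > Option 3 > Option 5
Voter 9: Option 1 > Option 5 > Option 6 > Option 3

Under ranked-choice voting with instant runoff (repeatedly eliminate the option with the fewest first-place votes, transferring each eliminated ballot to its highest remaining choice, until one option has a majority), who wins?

Round 1: Option 1 4, Option 6 3, Option 5 2, Option 3 0. Option 3 has the fewest and is eliminated.
Round 2: Option 1 4, Option 6 3, Option 5 2. Option 5 has the fewest and is eliminated.
Round 3: Option 1 5, Option 6 4. Option 1 has a majority.

Option 1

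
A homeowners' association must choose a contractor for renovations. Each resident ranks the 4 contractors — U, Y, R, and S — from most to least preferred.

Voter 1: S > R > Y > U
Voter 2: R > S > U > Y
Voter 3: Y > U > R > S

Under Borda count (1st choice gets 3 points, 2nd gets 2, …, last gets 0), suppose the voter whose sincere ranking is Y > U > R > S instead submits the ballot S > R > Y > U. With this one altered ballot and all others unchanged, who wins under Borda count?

Borda totals with the altered ballot: U 1, Y 2, R 7, S 8.
The switch changes the winner from R to S.

S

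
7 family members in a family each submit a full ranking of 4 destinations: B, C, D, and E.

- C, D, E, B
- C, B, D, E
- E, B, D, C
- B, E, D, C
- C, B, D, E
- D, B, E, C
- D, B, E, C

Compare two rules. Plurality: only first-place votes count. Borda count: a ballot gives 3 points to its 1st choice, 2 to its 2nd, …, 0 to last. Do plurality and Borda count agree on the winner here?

Plurality first-place counts: B 1, C 3, D 2, E 1 → C.
Borda totals: B 13, C 9, D 12, E 8 → B.
The two rules disagree: plurality picks C, Borda picks B.

No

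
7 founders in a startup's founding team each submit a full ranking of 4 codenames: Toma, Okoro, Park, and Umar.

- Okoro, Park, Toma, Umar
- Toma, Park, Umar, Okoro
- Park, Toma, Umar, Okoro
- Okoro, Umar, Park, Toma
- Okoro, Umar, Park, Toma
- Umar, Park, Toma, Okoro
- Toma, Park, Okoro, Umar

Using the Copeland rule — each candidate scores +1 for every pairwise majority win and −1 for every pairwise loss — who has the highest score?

Pairwise results:
  Toma vs Okoro: Toma wins 4–3.
  Toma vs Park: Park wins 5–2.
  Toma vs Umar: Toma wins 4–3.
  Okoro vs Park: Park wins 4–3.
  Okoro vs Umar: Okoro wins 4–3.
  Park vs Umar: Park wins 4–3.
Copeland scores (wins − losses):
  Toma: 2 − 1 = 1
  Okoro: 1 − 2 = -1
  Park: 3 − 0 = 3
  Umar: 0 − 3 = -3
Park has the best Copeland score.

Park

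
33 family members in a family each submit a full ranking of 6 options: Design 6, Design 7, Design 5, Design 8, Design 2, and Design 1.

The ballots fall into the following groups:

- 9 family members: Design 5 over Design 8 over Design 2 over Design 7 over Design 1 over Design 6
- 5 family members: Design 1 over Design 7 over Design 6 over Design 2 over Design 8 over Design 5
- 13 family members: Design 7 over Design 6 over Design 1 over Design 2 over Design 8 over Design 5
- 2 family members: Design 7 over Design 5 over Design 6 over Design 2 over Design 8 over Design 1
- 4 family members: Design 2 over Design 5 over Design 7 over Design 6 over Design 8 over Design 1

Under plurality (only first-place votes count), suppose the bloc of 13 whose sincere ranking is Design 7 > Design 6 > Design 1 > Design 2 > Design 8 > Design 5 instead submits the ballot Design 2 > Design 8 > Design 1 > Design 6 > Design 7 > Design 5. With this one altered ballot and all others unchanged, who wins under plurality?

Design 2

First-place totals with the altered ballot: Design 6 0, Design 7 2, Design 5 9, Design 8 0, Design 2 17, Design 1 5.
The switch changes the winner from Design 7 to Design 2.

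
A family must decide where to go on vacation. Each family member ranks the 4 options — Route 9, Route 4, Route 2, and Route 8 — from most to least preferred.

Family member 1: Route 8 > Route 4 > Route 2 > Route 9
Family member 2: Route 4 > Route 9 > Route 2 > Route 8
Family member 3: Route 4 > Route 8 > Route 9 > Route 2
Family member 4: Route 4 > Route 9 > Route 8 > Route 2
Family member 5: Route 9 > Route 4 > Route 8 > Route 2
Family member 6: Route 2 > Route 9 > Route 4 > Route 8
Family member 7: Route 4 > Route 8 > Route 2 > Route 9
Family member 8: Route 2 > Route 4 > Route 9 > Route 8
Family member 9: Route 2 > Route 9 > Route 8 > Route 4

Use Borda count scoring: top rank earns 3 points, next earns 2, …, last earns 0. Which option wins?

Route 4

Borda scores:
  Route 9: 0 + 2 + 1 + 2 + 3 + 2 + 0 + 1 + 2 = 13
  Route 4: 2 + 3 + 3 + 3 + 2 + 1 + 3 + 2 + 0 = 19
  Route 2: 1 + 1 + 0 + 0 + 0 + 3 + 1 + 3 + 3 = 12
  Route 8: 3 + 0 + 2 + 1 + 1 + 0 + 2 + 0 + 1 = 10
Route 4 has the highest total.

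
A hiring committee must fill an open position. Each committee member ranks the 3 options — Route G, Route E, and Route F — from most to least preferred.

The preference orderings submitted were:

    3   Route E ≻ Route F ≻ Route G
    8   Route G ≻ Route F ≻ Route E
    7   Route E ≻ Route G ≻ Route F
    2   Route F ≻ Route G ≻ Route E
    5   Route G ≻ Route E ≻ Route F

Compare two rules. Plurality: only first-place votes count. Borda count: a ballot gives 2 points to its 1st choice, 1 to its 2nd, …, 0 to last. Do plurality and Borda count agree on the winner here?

Plurality first-place counts: Route G 13, Route E 10, Route F 2 → Route G.
Borda totals: Route G 35, Route E 25, Route F 15 → Route G.
The two rules agree on Route G.

Yes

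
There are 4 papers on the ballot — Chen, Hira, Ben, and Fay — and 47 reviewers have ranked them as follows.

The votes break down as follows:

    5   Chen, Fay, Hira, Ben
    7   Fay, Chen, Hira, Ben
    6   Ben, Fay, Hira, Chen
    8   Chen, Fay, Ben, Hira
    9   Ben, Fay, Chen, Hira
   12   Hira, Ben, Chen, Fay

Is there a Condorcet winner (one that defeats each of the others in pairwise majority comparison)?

Head-to-head results (47 voters total):
Chen vs Hira: Chen wins 29–18.
Chen vs Ben: Ben wins 27–20.
Chen vs Fay: Chen wins 25–22.
Hira vs Ben: Hira wins 24–23.
Hira vs Fay: Fay wins 35–12.
Ben vs Fay: Ben wins 27–20.
No candidate beats all others: Chen beats Hira beats Ben beats Chen, a majority cycle.

No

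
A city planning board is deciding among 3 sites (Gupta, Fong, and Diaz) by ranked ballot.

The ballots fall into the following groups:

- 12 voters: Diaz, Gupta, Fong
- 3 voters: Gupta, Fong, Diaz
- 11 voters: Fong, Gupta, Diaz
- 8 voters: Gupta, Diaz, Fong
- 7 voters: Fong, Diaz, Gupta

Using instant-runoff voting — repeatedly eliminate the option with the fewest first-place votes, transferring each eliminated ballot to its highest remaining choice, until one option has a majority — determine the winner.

Fong

Round 1: Fong 18, Diaz 12, Gupta 11. Gupta has the fewest and is eliminated.
Round 2: Fong 21, Diaz 20. Fong has a majority.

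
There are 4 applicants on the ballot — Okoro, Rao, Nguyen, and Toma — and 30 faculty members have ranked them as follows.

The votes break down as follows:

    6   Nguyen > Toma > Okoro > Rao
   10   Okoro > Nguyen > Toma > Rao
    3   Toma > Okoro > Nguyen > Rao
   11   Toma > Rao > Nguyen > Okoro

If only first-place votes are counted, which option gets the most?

Toma

First-place vote totals:
  Okoro: 10
  Rao: 0
  Nguyen: 6
  Toma: 14
Toma has the most first-place votes.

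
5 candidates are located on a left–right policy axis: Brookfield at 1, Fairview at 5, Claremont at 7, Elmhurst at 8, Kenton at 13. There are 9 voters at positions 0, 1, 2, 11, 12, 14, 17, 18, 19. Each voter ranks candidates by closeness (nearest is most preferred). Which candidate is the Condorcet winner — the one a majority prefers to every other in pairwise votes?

Kenton

With single-peaked preferences on a line, the Condorcet winner is the candidate closest to the median voter.
The median voter (position 12) is closest to Kenton at 13.
Check: Kenton vs Brookfield — voters closer to Kenton: 6 of 9.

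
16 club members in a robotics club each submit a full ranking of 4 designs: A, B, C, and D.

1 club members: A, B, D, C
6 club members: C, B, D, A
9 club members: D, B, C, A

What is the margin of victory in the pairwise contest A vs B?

Ballots ranking A above B: 1.
Ballots ranking B above A: 6+9 = 15.
B wins 15–1, a margin of 14.

14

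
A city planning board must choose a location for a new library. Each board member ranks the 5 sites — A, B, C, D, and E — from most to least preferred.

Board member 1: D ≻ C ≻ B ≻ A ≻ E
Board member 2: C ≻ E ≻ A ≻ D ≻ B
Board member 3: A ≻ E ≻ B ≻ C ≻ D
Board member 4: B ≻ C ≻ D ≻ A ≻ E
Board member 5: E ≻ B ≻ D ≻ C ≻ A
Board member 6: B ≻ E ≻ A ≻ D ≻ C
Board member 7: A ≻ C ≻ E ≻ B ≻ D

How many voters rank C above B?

Ballots ranking C above B: 3.
Ballots ranking B above C: 4.
So 3 of 7 voters prefer C to B.

3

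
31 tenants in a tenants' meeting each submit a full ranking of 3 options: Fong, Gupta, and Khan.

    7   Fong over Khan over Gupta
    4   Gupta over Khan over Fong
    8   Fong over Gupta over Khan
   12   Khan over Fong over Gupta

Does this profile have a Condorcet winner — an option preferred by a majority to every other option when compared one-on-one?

Head-to-head results (31 voters total):
Fong vs Gupta: Fong wins 27–4.
Fong vs Khan: Khan wins 16–15.
Gupta vs Khan: Khan wins 19–12.
Khan beats each rival — Fong (16–15), Gupta (19–12) — so Khan is the Condorcet winner.

Yes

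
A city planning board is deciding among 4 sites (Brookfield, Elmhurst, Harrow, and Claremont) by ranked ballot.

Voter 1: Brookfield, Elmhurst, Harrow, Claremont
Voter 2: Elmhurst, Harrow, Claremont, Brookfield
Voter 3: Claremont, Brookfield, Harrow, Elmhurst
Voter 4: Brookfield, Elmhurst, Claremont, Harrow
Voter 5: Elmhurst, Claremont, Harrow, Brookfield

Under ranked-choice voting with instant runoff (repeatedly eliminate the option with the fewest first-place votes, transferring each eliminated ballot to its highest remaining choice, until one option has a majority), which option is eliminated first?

Round 1: Brookfield 2, Elmhurst 2, Claremont 1, Harrow 0. Harrow has the fewest and is eliminated.
Round 2: Brookfield 2, Elmhurst 2, Claremont 1. Claremont has the fewest and is eliminated.
Round 3: Brookfield 3, Elmhurst 2. Brookfield has a majority.

Harrow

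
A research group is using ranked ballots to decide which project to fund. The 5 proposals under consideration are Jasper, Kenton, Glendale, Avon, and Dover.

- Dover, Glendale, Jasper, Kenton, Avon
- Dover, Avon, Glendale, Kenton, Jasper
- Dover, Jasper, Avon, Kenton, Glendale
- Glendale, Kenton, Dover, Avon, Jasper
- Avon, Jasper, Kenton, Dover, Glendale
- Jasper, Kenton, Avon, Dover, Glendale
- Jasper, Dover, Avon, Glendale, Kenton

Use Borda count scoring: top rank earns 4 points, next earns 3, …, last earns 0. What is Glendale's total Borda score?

Borda scores:
  Jasper: 2 + 0 + 3 + 0 + 3 + 4 + 4 = 16
  Kenton: 1 + 1 + 1 + 3 + 2 + 3 + 0 = 11
  Glendale: 3 + 2 + 0 + 4 + 0 + 0 + 1 = 10
  Avon: 0 + 3 + 2 + 1 + 4 + 2 + 2 = 14
  Dover: 4 + 4 + 4 + 2 + 1 + 1 + 3 = 19

10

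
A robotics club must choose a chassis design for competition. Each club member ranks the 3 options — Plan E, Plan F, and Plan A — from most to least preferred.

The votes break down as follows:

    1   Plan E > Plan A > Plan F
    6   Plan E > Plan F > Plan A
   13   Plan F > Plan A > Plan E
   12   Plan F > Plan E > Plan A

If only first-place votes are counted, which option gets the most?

Plan F

First-place vote totals:
  Plan E: 7
  Plan F: 25
  Plan A: 0
Plan F has the most first-place votes.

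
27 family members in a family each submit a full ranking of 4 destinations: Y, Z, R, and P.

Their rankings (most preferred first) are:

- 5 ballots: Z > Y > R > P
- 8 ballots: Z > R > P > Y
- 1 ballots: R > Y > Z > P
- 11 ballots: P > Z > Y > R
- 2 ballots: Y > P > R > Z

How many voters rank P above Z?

13

Ballots ranking P above Z: 11+2 = 13.
Ballots ranking Z above P: 5+8+1 = 14.
So 13 of 27 voters prefer P to Z.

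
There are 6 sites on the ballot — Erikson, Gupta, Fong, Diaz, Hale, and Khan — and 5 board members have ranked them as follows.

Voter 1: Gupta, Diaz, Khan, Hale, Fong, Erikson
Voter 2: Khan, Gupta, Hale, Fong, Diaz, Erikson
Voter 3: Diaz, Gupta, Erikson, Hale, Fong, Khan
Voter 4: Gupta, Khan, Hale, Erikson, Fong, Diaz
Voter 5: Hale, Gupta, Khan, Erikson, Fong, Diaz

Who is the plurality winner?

First-place vote totals:
  Erikson: 0
  Gupta: 2
  Fong: 0
  Diaz: 1
  Hale: 1
  Khan: 1
Gupta has the most first-place votes.

Gupta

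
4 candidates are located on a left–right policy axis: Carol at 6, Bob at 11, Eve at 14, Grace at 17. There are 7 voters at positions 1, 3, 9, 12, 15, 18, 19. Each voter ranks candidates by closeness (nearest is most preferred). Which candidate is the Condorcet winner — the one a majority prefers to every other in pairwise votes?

Bob

With single-peaked preferences on a line, the Condorcet winner is the candidate closest to the median voter.
The median voter (position 12) is closest to Bob at 11.
Check: Bob vs Carol — voters closer to Bob: 5 of 7.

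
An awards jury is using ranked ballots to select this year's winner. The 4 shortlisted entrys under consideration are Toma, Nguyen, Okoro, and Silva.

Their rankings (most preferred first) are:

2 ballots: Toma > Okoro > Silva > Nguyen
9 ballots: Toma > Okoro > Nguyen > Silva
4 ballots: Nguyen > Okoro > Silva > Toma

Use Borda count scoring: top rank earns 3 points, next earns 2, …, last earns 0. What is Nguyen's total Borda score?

21

Borda scores:
  Toma: 2·3 + 9·3 + 4·0 = 33
  Nguyen: 2·0 + 9·1 + 4·3 = 21
  Okoro: 2·2 + 9·2 + 4·2 = 30
  Silva: 2·1 + 9·0 + 4·1 = 6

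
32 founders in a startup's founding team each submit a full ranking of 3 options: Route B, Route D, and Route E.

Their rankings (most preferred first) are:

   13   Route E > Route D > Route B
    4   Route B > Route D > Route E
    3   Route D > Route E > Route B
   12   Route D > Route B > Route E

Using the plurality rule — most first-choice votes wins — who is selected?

Route D

First-place vote totals:
  Route B: 4
  Route D: 15
  Route E: 13
Route D has the most first-place votes.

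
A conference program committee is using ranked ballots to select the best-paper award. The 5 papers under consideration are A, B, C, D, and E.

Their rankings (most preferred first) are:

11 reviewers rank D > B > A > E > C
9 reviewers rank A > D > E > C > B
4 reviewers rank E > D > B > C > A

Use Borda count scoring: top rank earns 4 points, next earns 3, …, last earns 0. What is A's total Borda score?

58

Borda scores:
  A: 11·2 + 9·4 + 4·0 = 58
  B: 11·3 + 9·0 + 4·2 = 41
  C: 11·0 + 9·1 + 4·1 = 13
  D: 11·4 + 9·3 + 4·3 = 83
  E: 11·1 + 9·2 + 4·4 = 45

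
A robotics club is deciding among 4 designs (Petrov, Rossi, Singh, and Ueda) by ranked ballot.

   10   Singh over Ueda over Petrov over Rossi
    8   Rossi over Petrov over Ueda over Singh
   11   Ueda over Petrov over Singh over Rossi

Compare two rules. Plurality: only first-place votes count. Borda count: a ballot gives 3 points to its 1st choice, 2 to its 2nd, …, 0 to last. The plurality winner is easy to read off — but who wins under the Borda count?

Plurality first-place counts: Petrov 0, Rossi 8, Singh 10, Ueda 11 → Ueda.
Borda totals: Petrov 48, Rossi 24, Singh 41, Ueda 61 → Ueda.

Ueda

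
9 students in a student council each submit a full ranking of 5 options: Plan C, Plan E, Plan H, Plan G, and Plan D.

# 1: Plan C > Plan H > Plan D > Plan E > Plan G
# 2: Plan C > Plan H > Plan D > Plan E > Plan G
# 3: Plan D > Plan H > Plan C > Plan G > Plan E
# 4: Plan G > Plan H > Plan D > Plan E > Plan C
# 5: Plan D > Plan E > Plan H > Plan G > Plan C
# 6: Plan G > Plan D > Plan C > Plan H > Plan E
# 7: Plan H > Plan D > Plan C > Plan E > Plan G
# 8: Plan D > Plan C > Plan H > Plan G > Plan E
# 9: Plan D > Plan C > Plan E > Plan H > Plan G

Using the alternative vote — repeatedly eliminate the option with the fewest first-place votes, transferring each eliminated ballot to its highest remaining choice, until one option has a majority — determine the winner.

Round 1: Plan D 4, Plan C 2, Plan G 2, Plan H 1, Plan E 0. Plan E has the fewest and is eliminated.
Round 2: Plan D 4, Plan C 2, Plan G 2, Plan H 1. Plan H has the fewest and is eliminated.
Round 3: Plan D 5, Plan C 2, Plan G 2. Plan D has a majority.

Plan D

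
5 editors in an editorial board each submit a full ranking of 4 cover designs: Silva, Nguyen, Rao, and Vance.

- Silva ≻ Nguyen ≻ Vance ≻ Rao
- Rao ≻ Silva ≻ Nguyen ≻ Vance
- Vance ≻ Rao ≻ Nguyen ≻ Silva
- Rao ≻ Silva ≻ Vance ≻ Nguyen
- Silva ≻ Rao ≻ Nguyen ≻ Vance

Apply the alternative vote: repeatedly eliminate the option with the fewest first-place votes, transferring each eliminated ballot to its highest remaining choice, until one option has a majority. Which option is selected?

Rao

Round 1: Silva 2, Rao 2, Vance 1, Nguyen 0. Nguyen has the fewest and is eliminated.
Round 2: Silva 2, Rao 2, Vance 1. Vance has the fewest and is eliminated.
Round 3: Rao 3, Silva 2. Rao has a majority.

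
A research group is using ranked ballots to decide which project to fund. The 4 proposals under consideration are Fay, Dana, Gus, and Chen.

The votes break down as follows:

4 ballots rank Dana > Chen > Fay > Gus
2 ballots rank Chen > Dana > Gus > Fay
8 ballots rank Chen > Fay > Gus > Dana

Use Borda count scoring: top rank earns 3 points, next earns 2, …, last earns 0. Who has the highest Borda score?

Chen

Borda scores:
  Fay: 4·1 + 2·0 + 8·2 = 20
  Dana: 4·3 + 2·2 + 8·0 = 16
  Gus: 4·0 + 2·1 + 8·1 = 10
  Chen: 4·2 + 2·3 + 8·3 = 38
Chen has the highest total.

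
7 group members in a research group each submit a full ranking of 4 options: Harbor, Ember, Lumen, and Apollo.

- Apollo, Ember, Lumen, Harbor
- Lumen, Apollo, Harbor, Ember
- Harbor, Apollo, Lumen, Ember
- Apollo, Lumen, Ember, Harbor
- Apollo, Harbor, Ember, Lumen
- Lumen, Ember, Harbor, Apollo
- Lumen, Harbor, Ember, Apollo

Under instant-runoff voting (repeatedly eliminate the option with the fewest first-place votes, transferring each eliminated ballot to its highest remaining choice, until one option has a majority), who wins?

Round 1: Lumen 3, Apollo 3, Harbor 1, Ember 0. Ember has the fewest and is eliminated.
Round 2: Lumen 3, Apollo 3, Harbor 1. Harbor has the fewest and is eliminated.
Round 3: Apollo 4, Lumen 3. Apollo has a majority.

Apollo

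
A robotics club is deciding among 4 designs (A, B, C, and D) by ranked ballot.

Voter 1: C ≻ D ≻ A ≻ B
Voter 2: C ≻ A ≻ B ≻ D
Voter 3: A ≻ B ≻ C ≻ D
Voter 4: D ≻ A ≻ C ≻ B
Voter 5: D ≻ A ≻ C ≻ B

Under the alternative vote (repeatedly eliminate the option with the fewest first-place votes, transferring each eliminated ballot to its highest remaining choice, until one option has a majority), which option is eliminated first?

Round 1: C 2, D 2, A 1, B 0. B has the fewest and is eliminated.
Round 2: C 2, D 2, A 1. A has the fewest and is eliminated.
Round 3: C 3, D 2. C has a majority.

B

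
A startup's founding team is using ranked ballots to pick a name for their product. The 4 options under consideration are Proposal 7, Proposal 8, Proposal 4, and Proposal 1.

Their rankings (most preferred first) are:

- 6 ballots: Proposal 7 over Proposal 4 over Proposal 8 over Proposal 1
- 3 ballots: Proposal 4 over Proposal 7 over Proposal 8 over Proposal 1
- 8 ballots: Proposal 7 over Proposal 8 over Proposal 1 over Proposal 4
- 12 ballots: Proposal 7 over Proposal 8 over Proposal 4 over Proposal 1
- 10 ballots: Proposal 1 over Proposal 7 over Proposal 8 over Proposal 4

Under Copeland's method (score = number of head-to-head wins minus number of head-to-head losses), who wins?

Proposal 7

Pairwise results:
  Proposal 7 vs Proposal 8: Proposal 7 wins 39–0.
  Proposal 7 vs Proposal 4: Proposal 7 wins 36–3.
  Proposal 7 vs Proposal 1: Proposal 7 wins 29–10.
  Proposal 8 vs Proposal 4: Proposal 8 wins 30–9.
  Proposal 8 vs Proposal 1: Proposal 8 wins 29–10.
  Proposal 4 vs Proposal 1: Proposal 4 wins 21–18.
Copeland scores (wins − losses):
  Proposal 7: 3 − 0 = 3
  Proposal 8: 2 − 1 = 1
  Proposal 4: 1 − 2 = -1
  Proposal 1: 0 − 3 = -3
Proposal 7 has the best Copeland score.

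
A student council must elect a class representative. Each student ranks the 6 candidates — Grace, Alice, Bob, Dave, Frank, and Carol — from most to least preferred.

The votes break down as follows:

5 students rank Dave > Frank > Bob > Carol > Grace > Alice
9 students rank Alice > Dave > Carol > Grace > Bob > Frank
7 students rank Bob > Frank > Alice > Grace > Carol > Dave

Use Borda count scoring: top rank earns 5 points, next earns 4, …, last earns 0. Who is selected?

Alice

Borda scores:
  Grace: 5·1 + 9·2 + 7·2 = 37
  Alice: 5·0 + 9·5 + 7·3 = 66
  Bob: 5·3 + 9·1 + 7·5 = 59
  Dave: 5·5 + 9·4 + 7·0 = 61
  Frank: 5·4 + 9·0 + 7·4 = 48
  Carol: 5·2 + 9·3 + 7·1 = 44
Alice has the highest total.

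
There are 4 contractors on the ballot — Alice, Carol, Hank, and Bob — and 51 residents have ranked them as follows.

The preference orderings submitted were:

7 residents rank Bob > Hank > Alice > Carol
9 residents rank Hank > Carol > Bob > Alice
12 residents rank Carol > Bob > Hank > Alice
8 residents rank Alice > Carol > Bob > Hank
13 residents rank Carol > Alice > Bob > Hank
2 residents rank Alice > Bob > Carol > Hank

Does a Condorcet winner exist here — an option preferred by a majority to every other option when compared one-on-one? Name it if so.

Head-to-head results (51 voters total):
Alice vs Carol: Carol wins 34–17.
Alice vs Hank: Hank wins 28–23.
Alice vs Bob: Bob wins 28–23.
Carol vs Hank: Carol wins 35–16.
Carol vs Bob: Carol wins 42–9.
Hank vs Bob: Bob wins 42–9.
Carol beats each rival — Alice (34–17), Hank (35–16), Bob (42–9) — so Carol is the Condorcet winner.

Carol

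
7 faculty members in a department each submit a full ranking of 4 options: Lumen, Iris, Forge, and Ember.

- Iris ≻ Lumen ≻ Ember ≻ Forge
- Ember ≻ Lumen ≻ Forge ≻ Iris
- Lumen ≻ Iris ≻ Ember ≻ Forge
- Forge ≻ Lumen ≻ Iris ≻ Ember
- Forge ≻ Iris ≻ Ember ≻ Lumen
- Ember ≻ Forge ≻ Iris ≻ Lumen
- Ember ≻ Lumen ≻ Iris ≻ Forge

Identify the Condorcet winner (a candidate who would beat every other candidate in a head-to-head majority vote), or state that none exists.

No Condorcet winner

Head-to-head results (7 voters total):
Lumen vs Iris: Lumen wins 4–3.
Lumen vs Forge: Lumen wins 4–3.
Lumen vs Ember: Ember wins 4–3.
Iris vs Forge: Forge wins 4–3.
Iris vs Ember: Iris wins 4–3.
Forge vs Ember: Ember wins 5–2.
No candidate beats all others: Lumen beats Iris beats Ember beats Lumen, a majority cycle.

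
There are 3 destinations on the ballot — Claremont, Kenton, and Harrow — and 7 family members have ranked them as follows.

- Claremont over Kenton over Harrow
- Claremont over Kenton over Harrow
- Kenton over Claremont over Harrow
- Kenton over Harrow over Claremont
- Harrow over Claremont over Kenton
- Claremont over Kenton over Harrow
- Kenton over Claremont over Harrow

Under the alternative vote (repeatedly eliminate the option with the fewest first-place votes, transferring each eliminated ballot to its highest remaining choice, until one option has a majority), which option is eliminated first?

Round 1: Claremont 3, Kenton 3, Harrow 1. Harrow has the fewest and is eliminated.
Round 2: Claremont 4, Kenton 3. Claremont has a majority.

Harrow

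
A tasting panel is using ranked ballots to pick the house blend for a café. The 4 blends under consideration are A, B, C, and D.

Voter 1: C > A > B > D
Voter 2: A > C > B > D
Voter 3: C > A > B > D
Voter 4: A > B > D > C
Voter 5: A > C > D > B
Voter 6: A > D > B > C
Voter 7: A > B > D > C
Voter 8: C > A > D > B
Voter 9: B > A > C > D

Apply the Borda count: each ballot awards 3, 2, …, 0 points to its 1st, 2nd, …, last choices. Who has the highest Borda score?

Borda scores:
  A: 2 + 3 + 2 + 3 + 3 + 3 + 3 + 2 + 2 = 23
  B: 1 + 1 + 1 + 2 + 0 + 1 + 2 + 0 + 3 = 11
  C: 3 + 2 + 3 + 0 + 2 + 0 + 0 + 3 + 1 = 14
  D: 0 + 0 + 0 + 1 + 1 + 2 + 1 + 1 + 0 = 6
A has the highest total.

A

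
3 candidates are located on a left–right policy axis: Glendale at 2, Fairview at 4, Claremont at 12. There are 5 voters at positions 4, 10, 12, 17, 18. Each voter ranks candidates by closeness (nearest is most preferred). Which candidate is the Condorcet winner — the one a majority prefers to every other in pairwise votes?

Claremont

With single-peaked preferences on a line, the Condorcet winner is the candidate closest to the median voter.
The median voter (position 12) is closest to Claremont at 12.
Check: Claremont vs Glendale — voters closer to Claremont: 4 of 5.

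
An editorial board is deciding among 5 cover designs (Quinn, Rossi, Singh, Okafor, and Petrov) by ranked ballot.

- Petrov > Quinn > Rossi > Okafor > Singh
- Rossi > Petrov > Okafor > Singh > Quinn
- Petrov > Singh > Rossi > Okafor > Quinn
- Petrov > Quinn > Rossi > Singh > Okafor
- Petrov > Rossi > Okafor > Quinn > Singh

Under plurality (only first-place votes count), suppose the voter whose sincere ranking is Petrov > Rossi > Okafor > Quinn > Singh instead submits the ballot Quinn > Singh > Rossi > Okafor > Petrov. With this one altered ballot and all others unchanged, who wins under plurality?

First-place totals with the altered ballot: Quinn 1, Rossi 1, Singh 0, Okafor 0, Petrov 3.
The winner is unchanged: still Petrov.

Petrov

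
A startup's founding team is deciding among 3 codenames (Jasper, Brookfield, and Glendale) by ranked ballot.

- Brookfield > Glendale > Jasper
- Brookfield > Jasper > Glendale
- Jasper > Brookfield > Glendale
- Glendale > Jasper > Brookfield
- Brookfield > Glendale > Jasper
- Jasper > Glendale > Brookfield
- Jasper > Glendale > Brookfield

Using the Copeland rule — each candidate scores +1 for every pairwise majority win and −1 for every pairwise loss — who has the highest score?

Pairwise results:
  Jasper vs Brookfield: Jasper wins 4–3.
  Jasper vs Glendale: Jasper wins 4–3.
  Brookfield vs Glendale: Brookfield wins 4–3.
Copeland scores (wins − losses):
  Jasper: 2 − 0 = 2
  Brookfield: 1 − 1 = 0
  Glendale: 0 − 2 = -2
Jasper has the best Copeland score.

Jasper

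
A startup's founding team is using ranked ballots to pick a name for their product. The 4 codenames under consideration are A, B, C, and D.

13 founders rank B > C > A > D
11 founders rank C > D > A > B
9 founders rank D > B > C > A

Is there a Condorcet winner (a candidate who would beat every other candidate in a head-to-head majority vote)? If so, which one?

Head-to-head results (33 voters total):
A vs B: B wins 22–11.
A vs C: C wins 33–0.
A vs D: D wins 20–13.
B vs C: B wins 22–11.
B vs D: D wins 20–13.
C vs D: C wins 24–9.
No candidate beats all others: B beats C beats D beats B, a majority cycle.

No Condorcet winner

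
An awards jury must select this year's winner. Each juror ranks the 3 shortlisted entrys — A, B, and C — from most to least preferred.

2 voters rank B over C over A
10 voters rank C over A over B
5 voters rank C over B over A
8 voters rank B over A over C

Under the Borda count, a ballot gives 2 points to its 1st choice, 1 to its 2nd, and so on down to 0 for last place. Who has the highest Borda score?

C

Borda scores:
  A: 2·0 + 10·1 + 5·0 + 8·1 = 18
  B: 2·2 + 10·0 + 5·1 + 8·2 = 25
  C: 2·1 + 10·2 + 5·2 + 8·0 = 32
C has the highest total.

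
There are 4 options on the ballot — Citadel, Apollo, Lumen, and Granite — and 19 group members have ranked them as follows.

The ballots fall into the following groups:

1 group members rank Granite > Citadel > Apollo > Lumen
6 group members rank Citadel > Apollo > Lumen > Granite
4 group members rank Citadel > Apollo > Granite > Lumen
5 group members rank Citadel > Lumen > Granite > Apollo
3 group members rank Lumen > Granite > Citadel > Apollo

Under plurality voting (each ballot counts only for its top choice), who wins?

Citadel

First-place vote totals:
  Citadel: 15
  Apollo: 0
  Lumen: 3
  Granite: 1
Citadel has the most first-place votes.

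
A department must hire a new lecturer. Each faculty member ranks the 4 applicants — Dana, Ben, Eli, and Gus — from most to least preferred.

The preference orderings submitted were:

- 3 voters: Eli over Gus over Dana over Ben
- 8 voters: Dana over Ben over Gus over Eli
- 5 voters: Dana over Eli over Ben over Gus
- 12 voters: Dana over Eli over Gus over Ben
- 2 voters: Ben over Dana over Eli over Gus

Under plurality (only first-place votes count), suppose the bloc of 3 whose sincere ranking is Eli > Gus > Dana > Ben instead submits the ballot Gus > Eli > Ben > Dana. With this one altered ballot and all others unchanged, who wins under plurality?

First-place totals with the altered ballot: Dana 25, Ben 2, Eli 0, Gus 3.
The winner is unchanged: still Dana.

Dana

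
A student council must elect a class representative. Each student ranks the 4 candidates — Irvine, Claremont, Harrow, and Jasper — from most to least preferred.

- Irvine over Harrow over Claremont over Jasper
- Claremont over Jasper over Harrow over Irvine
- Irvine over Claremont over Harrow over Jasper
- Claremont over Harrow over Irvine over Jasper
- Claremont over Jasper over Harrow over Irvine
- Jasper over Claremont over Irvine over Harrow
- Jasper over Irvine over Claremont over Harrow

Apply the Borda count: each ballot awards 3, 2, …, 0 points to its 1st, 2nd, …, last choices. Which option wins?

Borda scores:
  Irvine: 3 + 0 + 3 + 1 + 0 + 1 + 2 = 10
  Claremont: 1 + 3 + 2 + 3 + 3 + 2 + 1 = 15
  Harrow: 2 + 1 + 1 + 2 + 1 + 0 + 0 = 7
  Jasper: 0 + 2 + 0 + 0 + 2 + 3 + 3 = 10
Claremont has the highest total.

Claremont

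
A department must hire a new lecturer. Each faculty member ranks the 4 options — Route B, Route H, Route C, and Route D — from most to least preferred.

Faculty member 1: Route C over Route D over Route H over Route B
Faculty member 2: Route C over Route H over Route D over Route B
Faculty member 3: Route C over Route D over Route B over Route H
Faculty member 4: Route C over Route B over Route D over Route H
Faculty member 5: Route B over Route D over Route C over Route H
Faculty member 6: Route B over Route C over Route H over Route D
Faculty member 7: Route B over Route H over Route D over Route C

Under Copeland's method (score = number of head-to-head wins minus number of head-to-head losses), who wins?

Route C

Pairwise results:
  Route B vs Route H: Route B wins 5–2.
  Route B vs Route C: Route C wins 4–3.
  Route B vs Route D: Route B wins 4–3.
  Route H vs Route C: Route C wins 6–1.
  Route H vs Route D: Route D wins 4–3.
  Route C vs Route D: Route C wins 5–2.
Copeland scores (wins − losses):
  Route B: 2 − 1 = 1
  Route H: 0 − 3 = -3
  Route C: 3 − 0 = 3
  Route D: 1 − 2 = -1
Route C has the best Copeland score.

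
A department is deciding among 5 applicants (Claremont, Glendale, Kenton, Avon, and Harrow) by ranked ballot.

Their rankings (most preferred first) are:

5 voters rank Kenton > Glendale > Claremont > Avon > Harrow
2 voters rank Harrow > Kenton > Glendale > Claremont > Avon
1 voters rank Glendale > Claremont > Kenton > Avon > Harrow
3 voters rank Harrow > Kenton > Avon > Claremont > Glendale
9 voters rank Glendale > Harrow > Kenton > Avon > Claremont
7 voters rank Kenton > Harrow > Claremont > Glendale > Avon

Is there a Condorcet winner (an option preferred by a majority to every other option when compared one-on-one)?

No

Head-to-head results (27 voters total):
Claremont vs Glendale: Glendale wins 17–10.
Claremont vs Kenton: Kenton wins 26–1.
Claremont vs Avon: Claremont wins 15–12.
Claremont vs Harrow: Harrow wins 21–6.
Glendale vs Kenton: Kenton wins 17–10.
Glendale vs Avon: Glendale wins 24–3.
Glendale vs Harrow: Glendale wins 15–12.
Kenton vs Avon: Kenton wins 27–0.
Kenton vs Harrow: Harrow wins 14–13.
Avon vs Harrow: Harrow wins 21–6.
No candidate beats all others: Glendale beats Harrow beats Kenton beats Glendale, a majority cycle.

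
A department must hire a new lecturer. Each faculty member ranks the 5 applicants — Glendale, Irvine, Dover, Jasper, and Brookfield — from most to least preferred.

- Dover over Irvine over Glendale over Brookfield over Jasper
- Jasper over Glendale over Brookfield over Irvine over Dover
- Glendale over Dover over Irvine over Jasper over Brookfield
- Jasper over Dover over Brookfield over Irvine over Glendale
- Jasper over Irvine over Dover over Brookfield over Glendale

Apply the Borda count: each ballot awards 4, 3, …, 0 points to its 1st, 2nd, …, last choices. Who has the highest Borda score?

Borda scores:
  Glendale: 2 + 3 + 4 + 0 + 0 = 9
  Irvine: 3 + 1 + 2 + 1 + 3 = 10
  Dover: 4 + 0 + 3 + 3 + 2 = 12
  Jasper: 0 + 4 + 1 + 4 + 4 = 13
  Brookfield: 1 + 2 + 0 + 2 + 1 = 6
Jasper has the highest total.

Jasper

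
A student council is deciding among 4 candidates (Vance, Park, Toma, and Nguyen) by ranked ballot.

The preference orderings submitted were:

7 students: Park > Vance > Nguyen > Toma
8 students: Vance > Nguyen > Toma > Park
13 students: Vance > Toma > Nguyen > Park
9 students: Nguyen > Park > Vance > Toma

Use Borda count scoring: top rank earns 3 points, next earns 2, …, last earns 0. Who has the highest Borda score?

Borda scores:
  Vance: 7·2 + 8·3 + 13·3 + 9·1 = 86
  Park: 7·3 + 8·0 + 13·0 + 9·2 = 39
  Toma: 7·0 + 8·1 + 13·2 + 9·0 = 34
  Nguyen: 7·1 + 8·2 + 13·1 + 9·3 = 63
Vance has the highest total.

Vance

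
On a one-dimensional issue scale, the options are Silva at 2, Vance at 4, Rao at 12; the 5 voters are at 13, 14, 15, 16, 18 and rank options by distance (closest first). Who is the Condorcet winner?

With single-peaked preferences on a line, the Condorcet winner is the candidate closest to the median voter.
The median voter (position 15) is closest to Rao at 12.
Check: Rao vs Silva — voters closer to Rao: 5 of 5.

Rao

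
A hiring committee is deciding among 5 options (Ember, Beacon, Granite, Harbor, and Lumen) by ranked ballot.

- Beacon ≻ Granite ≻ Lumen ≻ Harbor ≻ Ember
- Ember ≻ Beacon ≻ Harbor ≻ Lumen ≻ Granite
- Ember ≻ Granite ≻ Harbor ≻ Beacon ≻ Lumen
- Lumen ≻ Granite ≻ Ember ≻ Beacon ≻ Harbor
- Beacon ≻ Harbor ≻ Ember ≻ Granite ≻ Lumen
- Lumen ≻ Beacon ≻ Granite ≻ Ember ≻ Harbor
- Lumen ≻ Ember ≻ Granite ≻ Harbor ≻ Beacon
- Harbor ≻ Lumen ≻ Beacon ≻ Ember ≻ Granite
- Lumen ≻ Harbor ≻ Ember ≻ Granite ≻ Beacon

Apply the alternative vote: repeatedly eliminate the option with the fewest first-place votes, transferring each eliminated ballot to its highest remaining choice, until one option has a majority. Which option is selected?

Lumen

Round 1: Lumen 4, Ember 2, Beacon 2, Harbor 1, Granite 0. Granite has the fewest and is eliminated.
Round 2: Lumen 4, Ember 2, Beacon 2, Harbor 1. Harbor has the fewest and is eliminated.
Round 3: Lumen 5, Ember 2, Beacon 2. Lumen has a majority.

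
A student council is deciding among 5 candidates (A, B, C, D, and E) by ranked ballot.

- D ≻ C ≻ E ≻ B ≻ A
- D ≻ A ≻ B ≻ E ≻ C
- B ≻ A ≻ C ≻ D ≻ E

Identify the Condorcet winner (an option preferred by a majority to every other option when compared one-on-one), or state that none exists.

Head-to-head results (3 voters total):
A vs B: B wins 2–1.
A vs C: A wins 2–1.
A vs D: D wins 2–1.
A vs E: A wins 2–1.
B vs C: B wins 2–1.
B vs D: D wins 2–1.
B vs E: B wins 2–1.
C vs D: D wins 2–1.
C vs E: C wins 2–1.
D vs E: D wins 3–0.
D beats each rival — A (2–1), B (2–1), C (2–1), E (3–0) — so D is the Condorcet winner.

D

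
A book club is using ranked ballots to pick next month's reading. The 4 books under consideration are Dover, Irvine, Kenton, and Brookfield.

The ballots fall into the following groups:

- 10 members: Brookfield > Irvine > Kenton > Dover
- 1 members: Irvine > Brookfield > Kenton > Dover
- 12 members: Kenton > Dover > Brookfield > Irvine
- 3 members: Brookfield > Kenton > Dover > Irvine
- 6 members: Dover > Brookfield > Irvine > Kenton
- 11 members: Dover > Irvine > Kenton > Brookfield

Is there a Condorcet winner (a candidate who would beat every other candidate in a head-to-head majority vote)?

No

Head-to-head results (43 voters total):
Dover vs Irvine: Dover wins 32–11.
Dover vs Kenton: Kenton wins 26–17.
Dover vs Brookfield: Dover wins 29–14.
Irvine vs Kenton: Irvine wins 28–15.
Irvine vs Brookfield: Brookfield wins 31–12.
Kenton vs Brookfield: Kenton wins 23–20.
No candidate beats all others: Dover beats Irvine beats Kenton beats Dover, a majority cycle.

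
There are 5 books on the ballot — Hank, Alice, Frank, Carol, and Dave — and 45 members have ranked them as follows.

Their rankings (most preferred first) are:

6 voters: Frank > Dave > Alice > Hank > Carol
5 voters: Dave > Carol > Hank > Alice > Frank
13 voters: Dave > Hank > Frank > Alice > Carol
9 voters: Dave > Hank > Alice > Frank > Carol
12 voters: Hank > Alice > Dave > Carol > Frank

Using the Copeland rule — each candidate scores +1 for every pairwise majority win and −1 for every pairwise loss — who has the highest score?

Pairwise results:
  Hank vs Alice: Hank wins 39–6.
  Hank vs Frank: Hank wins 39–6.
  Hank vs Carol: Hank wins 40–5.
  Hank vs Dave: Dave wins 33–12.
  Alice vs Frank: Alice wins 26–19.
  Alice vs Carol: Alice wins 40–5.
  Alice vs Dave: Dave wins 33–12.
  Frank vs Carol: Frank wins 28–17.
  Frank vs Dave: Dave wins 39–6.
  Carol vs Dave: Dave wins 45–0.
Copeland scores (wins − losses):
  Hank: 3 − 1 = 2
  Alice: 2 − 2 = 0
  Frank: 1 − 3 = -2
  Carol: 0 − 4 = -4
  Dave: 4 − 0 = 4
Dave has the best Copeland score.

Dave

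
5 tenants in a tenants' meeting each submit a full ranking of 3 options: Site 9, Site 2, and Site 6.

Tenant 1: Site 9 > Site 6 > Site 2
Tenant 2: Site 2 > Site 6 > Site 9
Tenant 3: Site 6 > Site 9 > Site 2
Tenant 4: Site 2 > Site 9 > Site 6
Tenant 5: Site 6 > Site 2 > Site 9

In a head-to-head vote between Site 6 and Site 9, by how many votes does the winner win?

Ballots ranking Site 6 above Site 9: 3.
Ballots ranking Site 9 above Site 6: 2.
Site 6 wins 3–2, a margin of 1.

1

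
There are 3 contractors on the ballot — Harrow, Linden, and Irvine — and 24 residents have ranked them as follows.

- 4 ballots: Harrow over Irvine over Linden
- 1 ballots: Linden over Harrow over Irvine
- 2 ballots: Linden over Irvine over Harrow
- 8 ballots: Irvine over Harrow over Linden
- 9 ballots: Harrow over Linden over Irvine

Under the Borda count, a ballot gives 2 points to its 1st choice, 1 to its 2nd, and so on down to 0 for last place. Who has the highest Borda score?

Harrow

Borda scores:
  Harrow: 4·2 + 1 + 2·0 + 8·1 + 9·2 = 35
  Linden: 4·0 + 2 + 2·2 + 8·0 + 9·1 = 15
  Irvine: 4·1 + 0 + 2·1 + 8·2 + 9·0 = 22
Harrow has the highest total.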